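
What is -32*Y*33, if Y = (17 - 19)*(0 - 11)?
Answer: -23232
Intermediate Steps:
Y = 22 (Y = -2*(-11) = 22)
-32*Y*33 = -32*22*33 = -704*33 = -23232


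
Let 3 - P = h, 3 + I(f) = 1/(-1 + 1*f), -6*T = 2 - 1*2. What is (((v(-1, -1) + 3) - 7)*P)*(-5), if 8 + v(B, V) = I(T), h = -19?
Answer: 1760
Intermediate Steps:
T = 0 (T = -(2 - 1*2)/6 = -(2 - 2)/6 = -⅙*0 = 0)
I(f) = -3 + 1/(-1 + f) (I(f) = -3 + 1/(-1 + 1*f) = -3 + 1/(-1 + f))
v(B, V) = -12 (v(B, V) = -8 + (4 - 3*0)/(-1 + 0) = -8 + (4 + 0)/(-1) = -8 - 1*4 = -8 - 4 = -12)
P = 22 (P = 3 - 1*(-19) = 3 + 19 = 22)
(((v(-1, -1) + 3) - 7)*P)*(-5) = (((-12 + 3) - 7)*22)*(-5) = ((-9 - 7)*22)*(-5) = -16*22*(-5) = -352*(-5) = 1760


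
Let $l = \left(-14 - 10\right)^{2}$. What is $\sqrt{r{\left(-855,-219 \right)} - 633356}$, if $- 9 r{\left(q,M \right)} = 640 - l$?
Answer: $\frac{14 i \sqrt{29083}}{3} \approx 795.84 i$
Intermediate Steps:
$l = 576$ ($l = \left(-24\right)^{2} = 576$)
$r{\left(q,M \right)} = - \frac{64}{9}$ ($r{\left(q,M \right)} = - \frac{640 - 576}{9} = \left(- \frac{1}{9}\right) 64 = - \frac{64}{9}$)
$\sqrt{r{\left(-855,-219 \right)} - 633356} = \sqrt{- \frac{64}{9} - 633356} = \sqrt{- \frac{5700268}{9}} = \frac{14 i \sqrt{29083}}{3}$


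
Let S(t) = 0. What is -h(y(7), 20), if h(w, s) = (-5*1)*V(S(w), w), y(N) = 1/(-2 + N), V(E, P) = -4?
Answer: -20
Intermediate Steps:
h(w, s) = 20 (h(w, s) = -5*1*(-4) = -5*(-4) = 20)
-h(y(7), 20) = -1*20 = -20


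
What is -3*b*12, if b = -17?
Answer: 612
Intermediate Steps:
-3*b*12 = -3*(-17)*12 = 51*12 = 612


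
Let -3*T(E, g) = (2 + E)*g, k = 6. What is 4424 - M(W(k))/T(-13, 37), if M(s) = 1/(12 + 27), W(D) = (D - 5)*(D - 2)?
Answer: 23407383/5291 ≈ 4424.0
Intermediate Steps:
W(D) = (-5 + D)*(-2 + D)
T(E, g) = -g*(2 + E)/3 (T(E, g) = -(2 + E)*g/3 = -g*(2 + E)/3)
M(s) = 1/39
4424 - M(W(k))/T(-13, 37) = 4424 - 1/(39*((-⅓*37*(2 - 13)))) = 4424 - 1/(39*((-⅓*37*(-11)))) = 4424 - 1/(39*407/3) = 4424 - 3/(39*407) = 4424 - 1*1/5291 = 4424 - 1/5291 = 23407383/5291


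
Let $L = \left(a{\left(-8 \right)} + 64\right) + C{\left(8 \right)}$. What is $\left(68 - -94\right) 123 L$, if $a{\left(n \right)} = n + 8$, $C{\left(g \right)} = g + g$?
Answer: $1594080$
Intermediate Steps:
$C{\left(g \right)} = 2 g$
$a{\left(n \right)} = 8 + n$
$L = 80$ ($L = \left(\left(8 - 8\right) + 64\right) + 2 \cdot 8 = \left(0 + 64\right) + 16 = 64 + 16 = 80$)
$\left(68 - -94\right) 123 L = \left(68 - -94\right) 123 \cdot 80 = \left(68 + 94\right) 123 \cdot 80 = 162 \cdot 123 \cdot 80 = 19926 \cdot 80 = 1594080$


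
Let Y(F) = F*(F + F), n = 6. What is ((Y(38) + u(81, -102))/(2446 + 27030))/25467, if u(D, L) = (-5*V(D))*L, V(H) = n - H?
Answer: -17681/375332646 ≈ -4.7108e-5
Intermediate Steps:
V(H) = 6 - H
Y(F) = 2*F² (Y(F) = F*(2*F) = 2*F²)
u(D, L) = L*(-30 + 5*D) (u(D, L) = (-5*(6 - D))*L = (-30 + 5*D)*L = L*(-30 + 5*D))
((Y(38) + u(81, -102))/(2446 + 27030))/25467 = ((2*38² + 5*(-102)*(-6 + 81))/(2446 + 27030))/25467 = ((2*1444 + 5*(-102)*75)/29476)*(1/25467) = ((2888 - 38250)*(1/29476))*(1/25467) = -35362*1/29476*(1/25467) = -17681/14738*1/25467 = -17681/375332646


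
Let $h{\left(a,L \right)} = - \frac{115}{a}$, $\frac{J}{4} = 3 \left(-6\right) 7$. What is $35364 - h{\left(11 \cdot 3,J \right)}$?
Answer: $\frac{1167127}{33} \approx 35368.0$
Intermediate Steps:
$J = -504$ ($J = 4 \cdot 3 \left(-6\right) 7 = 4 \left(\left(-18\right) 7\right) = 4 \left(-126\right) = -504$)
$35364 - h{\left(11 \cdot 3,J \right)} = 35364 - - \frac{115}{11 \cdot 3} = 35364 - - \frac{115}{33} = 35364 + \frac{115}{33} = \frac{1167127}{33}$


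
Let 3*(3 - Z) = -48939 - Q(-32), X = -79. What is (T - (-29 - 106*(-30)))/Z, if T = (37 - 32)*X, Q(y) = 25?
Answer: -10638/48973 ≈ -0.21722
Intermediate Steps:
T = -395 (T = (37 - 32)*(-79) = 5*(-79) = -395)
Z = 48973/3 (Z = 3 - (-48939 - 1*25)/3 = 3 - (-48939 - 25)/3 = 3 - 1/3*(-48964) = 3 + 48964/3 = 48973/3 ≈ 16324.)
(T - (-29 - 106*(-30)))/Z = (-395 - (-29 - 106*(-30)))/(48973/3) = (-395 - (-29 + 3180))*(3/48973) = (-395 - 1*3151)*(3/48973) = (-395 - 3151)*(3/48973) = -3546*3/48973 = -10638/48973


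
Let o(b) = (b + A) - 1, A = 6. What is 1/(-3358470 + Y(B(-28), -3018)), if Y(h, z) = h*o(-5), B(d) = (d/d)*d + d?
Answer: -1/3358470 ≈ -2.9775e-7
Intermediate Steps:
B(d) = 2*d (B(d) = 1*d + d = d + d = 2*d)
o(b) = 5 + b (o(b) = (b + 6) - 1 = (6 + b) - 1 = 5 + b)
Y(h, z) = 0 (Y(h, z) = h*(5 - 5) = h*0 = 0)
1/(-3358470 + Y(B(-28), -3018)) = 1/(-3358470 + 0) = 1/(-3358470) = -1/3358470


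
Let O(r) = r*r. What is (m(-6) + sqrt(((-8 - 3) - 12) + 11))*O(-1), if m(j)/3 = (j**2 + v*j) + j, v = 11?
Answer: -108 + 2*I*sqrt(3) ≈ -108.0 + 3.4641*I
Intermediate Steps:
m(j) = 3*j**2 + 36*j (m(j) = 3*((j**2 + 11*j) + j) = 3*(j**2 + 12*j) = 3*j**2 + 36*j)
O(r) = r**2
(m(-6) + sqrt(((-8 - 3) - 12) + 11))*O(-1) = (3*(-6)*(12 - 6) + sqrt(((-8 - 3) - 12) + 11))*(-1)**2 = (3*(-6)*6 + sqrt((-11 - 12) + 11))*1 = (-108 + sqrt(-23 + 11))*1 = (-108 + sqrt(-12))*1 = (-108 + 2*I*sqrt(3))*1 = -108 + 2*I*sqrt(3)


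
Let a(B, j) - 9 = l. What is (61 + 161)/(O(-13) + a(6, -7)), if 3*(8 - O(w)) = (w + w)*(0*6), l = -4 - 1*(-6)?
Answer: 222/19 ≈ 11.684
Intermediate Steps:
l = 2 (l = -4 + 6 = 2)
a(B, j) = 11 (a(B, j) = 9 + 2 = 11)
O(w) = 8 (O(w) = 8 - (w + w)*0*6/3 = 8 - 2*w*0/3 = 8 - 1/3*0 = 8 + 0 = 8)
(61 + 161)/(O(-13) + a(6, -7)) = (61 + 161)/(8 + 11) = 222/19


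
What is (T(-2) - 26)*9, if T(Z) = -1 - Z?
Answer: -225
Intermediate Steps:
(T(-2) - 26)*9 = ((-1 - 1*(-2)) - 26)*9 = ((-1 + 2) - 26)*9 = (1 - 26)*9 = -25*9 = -225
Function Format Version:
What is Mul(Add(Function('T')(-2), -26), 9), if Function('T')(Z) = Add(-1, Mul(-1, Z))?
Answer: -225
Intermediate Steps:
Mul(Add(Function('T')(-2), -26), 9) = Mul(Add(Add(-1, Mul(-1, -2)), -26), 9) = Mul(Add(Add(-1, 2), -26), 9) = Mul(Add(1, -26), 9) = Mul(-25, 9) = -225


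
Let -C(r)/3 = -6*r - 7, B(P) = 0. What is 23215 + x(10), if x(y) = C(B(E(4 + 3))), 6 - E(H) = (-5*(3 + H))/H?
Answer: 23236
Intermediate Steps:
E(H) = 6 - (-15 - 5*H)/H (E(H) = 6 - (-5*(3 + H))/H = 6 - (-15 - 5*H)/H)
C(r) = 21 + 18*r (C(r) = -3*(-6*r - 7) = -3*(-7 - 6*r) = 21 + 18*r)
x(y) = 21 (x(y) = 21 + 18*0 = 21 + 0 = 21)
23215 + x(10) = 23215 + 21 = 23236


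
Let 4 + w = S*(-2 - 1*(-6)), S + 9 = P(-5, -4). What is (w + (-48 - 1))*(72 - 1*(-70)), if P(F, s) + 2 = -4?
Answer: -16046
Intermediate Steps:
P(F, s) = -6 (P(F, s) = -2 - 4 = -6)
S = -15 (S = -9 - 6 = -15)
w = -64 (w = -4 - 15*(-2 - 1*(-6)) = -4 - 15*(-2 + 6) = -4 - 15*4 = -4 - 60 = -64)
(w + (-48 - 1))*(72 - 1*(-70)) = (-64 + (-48 - 1))*(72 - 1*(-70)) = (-64 - 49)*(72 + 70) = -113*142 = -16046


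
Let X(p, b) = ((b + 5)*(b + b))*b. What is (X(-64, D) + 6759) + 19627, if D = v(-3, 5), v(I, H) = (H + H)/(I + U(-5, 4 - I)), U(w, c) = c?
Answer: 105919/4 ≈ 26480.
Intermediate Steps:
v(I, H) = H/2 (v(I, H) = (H + H)/(I + (4 - I)) = (2*H)/4 = (2*H)*(¼) = H/2)
D = 5/2 (D = (½)*5 = 5/2 ≈ 2.5000)
X(p, b) = 2*b²*(5 + b) (X(p, b) = ((5 + b)*(2*b))*b = (2*b*(5 + b))*b = 2*b²*(5 + b))
(X(-64, D) + 6759) + 19627 = (2*(5/2)²*(5 + 5/2) + 6759) + 19627 = (2*(25/4)*(15/2) + 6759) + 19627 = (375/4 + 6759) + 19627 = 27411/4 + 19627 = 105919/4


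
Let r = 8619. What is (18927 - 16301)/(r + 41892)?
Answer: 2626/50511 ≈ 0.051989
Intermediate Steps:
(18927 - 16301)/(r + 41892) = (18927 - 16301)/(8619 + 41892) = 2626/50511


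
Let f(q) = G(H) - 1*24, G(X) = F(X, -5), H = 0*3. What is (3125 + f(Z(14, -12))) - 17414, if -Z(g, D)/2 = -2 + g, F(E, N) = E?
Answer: -14313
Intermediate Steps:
H = 0
G(X) = X
Z(g, D) = 4 - 2*g (Z(g, D) = -2*(-2 + g) = 4 - 2*g)
f(q) = -24 (f(q) = 0 - 1*24 = 0 - 24 = -24)
(3125 + f(Z(14, -12))) - 17414 = (3125 - 24) - 17414 = 3101 - 17414 = -14313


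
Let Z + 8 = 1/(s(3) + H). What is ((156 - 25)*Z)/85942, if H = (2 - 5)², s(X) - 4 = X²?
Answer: -22925/1890724 ≈ -0.012125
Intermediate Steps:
s(X) = 4 + X²
H = 9 (H = (-3)² = 9)
Z = -175/22 (Z = -8 + 1/((4 + 3²) + 9) = -8 + 1/((4 + 9) + 9) = -8 + 1/(13 + 9) = -8 + 1/22 = -175/22 ≈ -7.9545)
((156 - 25)*Z)/85942 = ((156 - 25)*(-175/22))/85942 = (131*(-175/22))*(1/85942) = -22925/22*1/85942 = -22925/1890724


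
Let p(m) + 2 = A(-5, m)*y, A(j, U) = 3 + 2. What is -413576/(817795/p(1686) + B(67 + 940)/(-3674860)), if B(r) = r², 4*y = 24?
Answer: -44700997040/3156779139 ≈ -14.160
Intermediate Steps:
A(j, U) = 5
y = 6 (y = (¼)*24 = 6)
p(m) = 28 (p(m) = -2 + 5*6 = -2 + 30 = 28)
-413576/(817795/p(1686) + B(67 + 940)/(-3674860)) = -413576/(817795/28 + (67 + 940)²/(-3674860)) = -413576/(817795*(1/28) + 1007²*(-1/3674860)) = -413576/(817795/28 + 1014049*(-1/3674860)) = -413576/(817795/28 - 1014049/3674860) = -413576/53665245363/1837430 = -413576*1837430/53665245363 = -44700997040/3156779139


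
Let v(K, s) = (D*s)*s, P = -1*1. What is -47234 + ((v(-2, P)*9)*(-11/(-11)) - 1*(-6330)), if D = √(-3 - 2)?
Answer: -40904 + 9*I*√5 ≈ -40904.0 + 20.125*I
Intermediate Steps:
D = I*√5 (D = √(-5) = I*√5 ≈ 2.2361*I)
P = -1
v(K, s) = I*√5*s² (v(K, s) = ((I*√5)*s)*s = (I*s*√5)*s = I*√5*s²)
-47234 + ((v(-2, P)*9)*(-11/(-11)) - 1*(-6330)) = -47234 + (((I*√5*(-1)²)*9)*(-11/(-11)) - 1*(-6330)) = -47234 + (((I*√5*1)*9)*(-11*(-1/11)) + 6330) = -47234 + (((I*√5)*9)*1 + 6330) = -47234 + ((9*I*√5)*1 + 6330) = -47234 + (9*I*√5 + 6330) = -47234 + (6330 + 9*I*√5) = -40904 + 9*I*√5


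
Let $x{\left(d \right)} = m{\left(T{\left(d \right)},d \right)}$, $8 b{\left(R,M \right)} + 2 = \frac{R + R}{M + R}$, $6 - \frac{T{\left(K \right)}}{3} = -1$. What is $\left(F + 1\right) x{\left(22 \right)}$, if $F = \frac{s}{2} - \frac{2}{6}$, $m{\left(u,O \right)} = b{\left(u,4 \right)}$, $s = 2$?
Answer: $- \frac{1}{15} \approx -0.066667$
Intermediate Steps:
$T{\left(K \right)} = 21$ ($T{\left(K \right)} = 18 - -3 = 18 + 3 = 21$)
$b{\left(R,M \right)} = - \frac{1}{4} + \frac{R}{4 \left(M + R\right)}$ ($b{\left(R,M \right)} = - \frac{1}{4} + \frac{\left(R + R\right) \frac{1}{M + R}}{8} = - \frac{1}{4} + \frac{2 R \frac{1}{M + R}}{8} = - \frac{1}{4} + \frac{R}{4 \left(M + R\right)}$)
$m{\left(u,O \right)} = - \frac{4}{16 + 4 u}$ ($m{\left(u,O \right)} = \left(-1\right) 4 \frac{1}{4 \cdot 4 + 4 u} = \left(-1\right) 4 \frac{1}{16 + 4 u} = - \frac{4}{16 + 4 u}$)
$x{\left(d \right)} = - \frac{1}{25}$ ($x{\left(d \right)} = - \frac{1}{4 + 21} = - \frac{1}{25}$)
$F = \frac{2}{3}$ ($F = \frac{2}{2} - \frac{2}{6} = 2 \cdot \frac{1}{2} - \frac{1}{3} = 1 - \frac{1}{3} = \frac{2}{3} \approx 0.66667$)
$\left(F + 1\right) x{\left(22 \right)} = \left(\frac{2}{3} + 1\right) \left(- \frac{1}{25}\right) = \frac{5}{3} \left(- \frac{1}{25}\right) = - \frac{1}{15}$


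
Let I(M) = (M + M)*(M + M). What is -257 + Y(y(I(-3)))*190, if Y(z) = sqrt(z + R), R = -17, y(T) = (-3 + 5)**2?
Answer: -257 + 190*I*sqrt(13) ≈ -257.0 + 685.05*I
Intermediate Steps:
I(M) = 4*M**2 (I(M) = (2*M)*(2*M) = 4*M**2)
y(T) = 4 (y(T) = 2**2 = 4)
Y(z) = sqrt(-17 + z) (Y(z) = sqrt(z - 17) = sqrt(-17 + z))
-257 + Y(y(I(-3)))*190 = -257 + sqrt(-17 + 4)*190 = -257 + sqrt(-13)*190 = -257 + (I*sqrt(13))*190 = -257 + 190*I*sqrt(13)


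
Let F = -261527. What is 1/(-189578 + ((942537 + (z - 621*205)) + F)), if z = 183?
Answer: 1/364310 ≈ 2.7449e-6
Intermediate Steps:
1/(-189578 + ((942537 + (z - 621*205)) + F)) = 1/(-189578 + ((942537 + (183 - 621*205)) - 261527)) = 1/(-189578 + ((942537 + (183 - 127305)) - 261527)) = 1/(-189578 + ((942537 - 127122) - 261527)) = 1/(-189578 + (815415 - 261527)) = 1/(-189578 + 553888) = 1/364310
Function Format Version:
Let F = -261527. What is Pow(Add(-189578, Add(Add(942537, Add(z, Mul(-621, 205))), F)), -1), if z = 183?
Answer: Rational(1, 364310) ≈ 2.7449e-6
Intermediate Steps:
Pow(Add(-189578, Add(Add(942537, Add(z, Mul(-621, 205))), F)), -1) = Pow(Add(-189578, Add(Add(942537, Add(183, Mul(-621, 205))), -261527)), -1) = Pow(Add(-189578, Add(Add(942537, Add(183, -127305)), -261527)), -1) = Pow(Add(-189578, Add(Add(942537, -127122), -261527)), -1) = Pow(Add(-189578, Add(815415, -261527)), -1) = Pow(Add(-189578, 553888), -1) = Pow(364310, -1) = Rational(1, 364310)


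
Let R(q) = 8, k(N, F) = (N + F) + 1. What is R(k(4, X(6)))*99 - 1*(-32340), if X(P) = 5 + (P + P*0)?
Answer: 33132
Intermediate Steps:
X(P) = 5 + P (X(P) = 5 + (P + 0) = 5 + P)
k(N, F) = 1 + F + N (k(N, F) = (F + N) + 1 = 1 + F + N)
R(k(4, X(6)))*99 - 1*(-32340) = 8*99 - 1*(-32340) = 792 + 32340 = 33132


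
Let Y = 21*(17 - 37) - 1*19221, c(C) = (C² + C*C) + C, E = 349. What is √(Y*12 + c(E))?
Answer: √8259 ≈ 90.879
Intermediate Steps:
c(C) = C + 2*C² (c(C) = (C² + C²) + C = 2*C² + C = C + 2*C²)
Y = -19641 (Y = 21*(-20) - 19221 = -420 - 19221 = -19641)
√(Y*12 + c(E)) = √(-19641*12 + 349*(1 + 2*349)) = √(-235692 + 349*(1 + 698)) = √(-235692 + 349*699) = √(-235692 + 243951) = √8259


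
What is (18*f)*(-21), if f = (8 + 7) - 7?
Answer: -3024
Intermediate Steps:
f = 8 (f = 15 - 7 = 8)
(18*f)*(-21) = (18*8)*(-21) = 144*(-21) = -3024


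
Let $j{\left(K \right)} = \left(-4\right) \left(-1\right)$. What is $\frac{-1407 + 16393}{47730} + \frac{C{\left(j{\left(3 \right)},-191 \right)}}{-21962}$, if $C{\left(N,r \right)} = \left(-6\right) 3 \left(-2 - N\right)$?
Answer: $\frac{80991923}{262061565} \approx 0.30906$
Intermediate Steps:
$j{\left(K \right)} = 4$
$C{\left(N,r \right)} = 36 + 18 N$ ($C{\left(N,r \right)} = - 18 \left(-2 - N\right) = 36 + 18 N$)
$\frac{-1407 + 16393}{47730} + \frac{C{\left(j{\left(3 \right)},-191 \right)}}{-21962} = \frac{-1407 + 16393}{47730} + \frac{36 + 18 \cdot 4}{-21962} = 14986 \cdot \frac{1}{47730} + \left(36 + 72\right) \left(- \frac{1}{21962}\right) = \frac{7493}{23865} + 108 \left(- \frac{1}{21962}\right) = \frac{7493}{23865} - \frac{54}{10981} = \frac{80991923}{262061565}$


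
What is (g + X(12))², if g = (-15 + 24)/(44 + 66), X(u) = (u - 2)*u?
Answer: 174477681/12100 ≈ 14420.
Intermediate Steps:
X(u) = u*(-2 + u) (X(u) = (-2 + u)*u = u*(-2 + u))
g = 9/110 ≈ 0.081818
(g + X(12))² = (9/110 + 12*(-2 + 12))² = (9/110 + 12*10)² = (9/110 + 120)² = (13209/110)² = 174477681/12100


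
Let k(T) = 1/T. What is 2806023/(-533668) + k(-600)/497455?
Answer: -209380525853167/39821372241000 ≈ -5.2580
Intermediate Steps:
2806023/(-533668) + k(-600)/497455 = 2806023/(-533668) + 1/(-600*497455) = 2806023*(-1/533668) - 1/600*1/497455 = -2806023/533668 - 1/298473000 = -209380525853167/39821372241000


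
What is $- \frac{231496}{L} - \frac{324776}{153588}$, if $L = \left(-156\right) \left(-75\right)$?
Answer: $- \frac{819893476}{37437075} \approx -21.901$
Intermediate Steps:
$L = 11700$
$- \frac{231496}{L} - \frac{324776}{153588} = - \frac{231496}{11700} - \frac{324776}{153588} = \left(-231496\right) \frac{1}{11700} - \frac{81194}{38397} = - \frac{57874}{2925} - \frac{81194}{38397} = - \frac{819893476}{37437075}$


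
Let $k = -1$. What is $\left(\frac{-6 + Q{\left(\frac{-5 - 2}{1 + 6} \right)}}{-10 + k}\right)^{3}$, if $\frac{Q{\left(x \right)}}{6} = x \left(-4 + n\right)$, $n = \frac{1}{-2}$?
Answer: $- \frac{9261}{1331} \approx -6.9579$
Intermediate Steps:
$n = - \frac{1}{2} \approx -0.5$
$Q{\left(x \right)} = - 27 x$ ($Q{\left(x \right)} = 6 x \left(-4 - \frac{1}{2}\right) = 6 x \left(- \frac{9}{2}\right) = 6 \left(- \frac{9 x}{2}\right) = - 27 x$)
$\left(\frac{-6 + Q{\left(\frac{-5 - 2}{1 + 6} \right)}}{-10 + k}\right)^{3} = \left(\frac{-6 - 27 \frac{-5 - 2}{1 + 6}}{-10 - 1}\right)^{3} = \left(\frac{-6 - 27 \left(- \frac{7}{7}\right)}{-11}\right)^{3} = \left(\left(-6 - 27 \left(\left(-7\right) \frac{1}{7}\right)\right) \left(- \frac{1}{11}\right)\right)^{3} = \left(\left(-6 - -27\right) \left(- \frac{1}{11}\right)\right)^{3} = \left(\left(-6 + 27\right) \left(- \frac{1}{11}\right)\right)^{3} = \left(21 \left(- \frac{1}{11}\right)\right)^{3} = \left(- \frac{21}{11}\right)^{3} = - \frac{9261}{1331}$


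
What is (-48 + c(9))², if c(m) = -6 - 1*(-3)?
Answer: 2601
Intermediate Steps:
c(m) = -3 (c(m) = -6 + 3 = -3)
(-48 + c(9))² = (-48 - 3)² = (-51)² = 2601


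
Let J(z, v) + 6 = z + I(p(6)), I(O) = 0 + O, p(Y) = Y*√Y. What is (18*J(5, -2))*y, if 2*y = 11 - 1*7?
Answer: -36 + 216*√6 ≈ 493.09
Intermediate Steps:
y = 2 (y = (11 - 1*7)/2 = (11 - 7)/2 = (½)*4 = 2)
p(Y) = Y^(3/2)
I(O) = O
J(z, v) = -6 + z + 6*√6 (J(z, v) = -6 + (z + 6^(3/2)) = -6 + (z + 6*√6) = -6 + z + 6*√6)
(18*J(5, -2))*y = (18*(-6 + 5 + 6*√6))*2 = (18*(-1 + 6*√6))*2 = (-18 + 108*√6)*2 = -36 + 216*√6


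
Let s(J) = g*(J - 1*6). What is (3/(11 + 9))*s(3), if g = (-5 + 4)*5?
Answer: 9/4 ≈ 2.2500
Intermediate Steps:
g = -5 (g = -1*5 = -5)
s(J) = 30 - 5*J (s(J) = -5*(J - 1*6) = -5*(J - 6) = -5*(-6 + J) = 30 - 5*J)
(3/(11 + 9))*s(3) = (3/(11 + 9))*(30 - 5*3) = (3/20)*(30 - 15) = (3*(1/20))*15 = (3/20)*15 = 9/4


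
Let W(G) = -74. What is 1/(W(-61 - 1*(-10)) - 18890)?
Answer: -1/18964 ≈ -5.2731e-5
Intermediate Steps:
1/(W(-61 - 1*(-10)) - 18890) = 1/(-74 - 18890) = 1/(-18964) = -1/18964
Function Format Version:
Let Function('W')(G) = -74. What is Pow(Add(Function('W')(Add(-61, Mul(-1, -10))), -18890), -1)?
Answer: Rational(-1, 18964) ≈ -5.2731e-5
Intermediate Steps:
Pow(Add(Function('W')(Add(-61, Mul(-1, -10))), -18890), -1) = Pow(Add(-74, -18890), -1) = Pow(-18964, -1) = Rational(-1, 18964)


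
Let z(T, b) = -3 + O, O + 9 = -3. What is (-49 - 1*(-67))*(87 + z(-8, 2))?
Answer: 1296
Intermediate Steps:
O = -12 (O = -9 - 3 = -12)
z(T, b) = -15 (z(T, b) = -3 - 12 = -15)
(-49 - 1*(-67))*(87 + z(-8, 2)) = (-49 - 1*(-67))*(87 - 15) = (-49 + 67)*72 = 18*72 = 1296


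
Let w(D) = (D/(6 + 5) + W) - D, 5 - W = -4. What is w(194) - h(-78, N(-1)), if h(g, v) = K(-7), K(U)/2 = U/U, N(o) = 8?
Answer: -1863/11 ≈ -169.36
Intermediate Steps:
W = 9 (W = 5 - 1*(-4) = 5 + 4 = 9)
K(U) = 2 (K(U) = 2*(U/U) = 2*1 = 2)
h(g, v) = 2
w(D) = 9 - 10*D/11 (w(D) = (D/(6 + 5) + 9) - D = (D/11 + 9) - D = (9 + D/11) - D = 9 - 10*D/11)
w(194) - h(-78, N(-1)) = (9 - 10/11*194) - 1*2 = (9 - 1940/11) - 2 = -1841/11 - 2 = -1863/11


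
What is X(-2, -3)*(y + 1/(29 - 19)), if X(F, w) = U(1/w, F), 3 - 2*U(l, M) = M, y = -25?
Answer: -249/4 ≈ -62.250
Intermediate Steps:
U(l, M) = 3/2 - M/2
X(F, w) = 3/2 - F/2
X(-2, -3)*(y + 1/(29 - 19)) = (3/2 - ½*(-2))*(-25 + 1/(29 - 19)) = (3/2 + 1)*(-25 + 1/10) = 5*(-25 + ⅒)/2 = (5/2)*(-249/10) = -249/4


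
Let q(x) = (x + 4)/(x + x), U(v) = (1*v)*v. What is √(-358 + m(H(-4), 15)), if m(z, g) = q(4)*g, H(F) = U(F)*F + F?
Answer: 7*I*√7 ≈ 18.52*I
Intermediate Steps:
U(v) = v² (U(v) = v*v = v²)
q(x) = (4 + x)/(2*x) (q(x) = (4 + x)/((2*x)) = (4 + x)*(1/(2*x)) = (4 + x)/(2*x))
H(F) = F + F³ (H(F) = F²*F + F = F³ + F = F + F³)
m(z, g) = g (m(z, g) = ((½)*(4 + 4)/4)*g = ((½)*(¼)*8)*g = 1*g = g)
√(-358 + m(H(-4), 15)) = √(-358 + 15) = √(-343) = 7*I*√7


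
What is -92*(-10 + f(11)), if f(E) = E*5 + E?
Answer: -5152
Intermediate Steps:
f(E) = 6*E (f(E) = 5*E + E = 6*E)
-92*(-10 + f(11)) = -92*(-10 + 6*11) = -92*(-10 + 66) = -92*56 = -5152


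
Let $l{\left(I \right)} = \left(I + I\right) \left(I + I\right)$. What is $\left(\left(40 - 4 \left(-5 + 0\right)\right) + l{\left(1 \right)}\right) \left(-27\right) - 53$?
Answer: $-1781$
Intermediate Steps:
$l{\left(I \right)} = 4 I^{2}$ ($l{\left(I \right)} = 2 I 2 I = 4 I^{2}$)
$\left(\left(40 - 4 \left(-5 + 0\right)\right) + l{\left(1 \right)}\right) \left(-27\right) - 53 = \left(\left(40 - 4 \left(-5 + 0\right)\right) + 4 \cdot 1^{2}\right) \left(-27\right) - 53 = \left(\left(40 - -20\right) + 4 \cdot 1\right) \left(-27\right) - 53 = \left(\left(40 + 20\right) + 4\right) \left(-27\right) - 53 = \left(60 + 4\right) \left(-27\right) - 53 = 64 \left(-27\right) - 53 = -1728 - 53 = -1781$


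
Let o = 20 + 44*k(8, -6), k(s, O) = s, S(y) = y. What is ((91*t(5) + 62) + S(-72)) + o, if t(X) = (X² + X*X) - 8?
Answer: 4184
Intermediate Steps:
t(X) = -8 + 2*X² (t(X) = (X² + X²) - 8 = 2*X² - 8 = -8 + 2*X²)
o = 372 (o = 20 + 44*8 = 20 + 352 = 372)
((91*t(5) + 62) + S(-72)) + o = ((91*(-8 + 2*5²) + 62) - 72) + 372 = ((91*(-8 + 2*25) + 62) - 72) + 372 = ((91*(-8 + 50) + 62) - 72) + 372 = ((91*42 + 62) - 72) + 372 = ((3822 + 62) - 72) + 372 = (3884 - 72) + 372 = 3812 + 372 = 4184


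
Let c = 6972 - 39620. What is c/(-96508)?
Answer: 8162/24127 ≈ 0.33829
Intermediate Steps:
c = -32648
c/(-96508) = -32648/(-96508) = -32648*(-1/96508) = 8162/24127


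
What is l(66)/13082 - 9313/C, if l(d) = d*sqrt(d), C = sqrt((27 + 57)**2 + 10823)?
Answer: -9313*sqrt(17879)/17879 + 33*sqrt(66)/6541 ≈ -69.609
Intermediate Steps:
C = sqrt(17879) (C = sqrt(84**2 + 10823) = sqrt(7056 + 10823) = sqrt(17879) ≈ 133.71)
l(d) = d**(3/2)
l(66)/13082 - 9313/C = 66**(3/2)/13082 - 9313*sqrt(17879)/17879 = (66*sqrt(66))*(1/13082) - 9313*sqrt(17879)/17879 = 33*sqrt(66)/6541 - 9313*sqrt(17879)/17879 = -9313*sqrt(17879)/17879 + 33*sqrt(66)/6541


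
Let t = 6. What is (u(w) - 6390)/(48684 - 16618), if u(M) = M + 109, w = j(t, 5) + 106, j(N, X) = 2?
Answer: -6173/32066 ≈ -0.19251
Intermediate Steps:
w = 108 (w = 2 + 106 = 108)
u(M) = 109 + M
(u(w) - 6390)/(48684 - 16618) = ((109 + 108) - 6390)/(48684 - 16618) = (217 - 6390)/32066 = -6173*1/32066 = -6173/32066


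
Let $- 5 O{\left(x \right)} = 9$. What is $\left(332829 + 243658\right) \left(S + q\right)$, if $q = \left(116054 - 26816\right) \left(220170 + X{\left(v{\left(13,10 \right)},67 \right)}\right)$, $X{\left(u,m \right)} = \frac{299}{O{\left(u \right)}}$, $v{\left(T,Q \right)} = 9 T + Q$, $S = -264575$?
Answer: $\frac{33953543572196495}{3} \approx 1.1318 \cdot 10^{16}$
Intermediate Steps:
$O{\left(x \right)} = - \frac{9}{5}$ ($O{\left(x \right)} = \left(- \frac{1}{5}\right) 9 = - \frac{9}{5}$)
$v{\left(T,Q \right)} = Q + 9 T$
$X{\left(u,m \right)} = - \frac{1495}{9}$ ($X{\left(u,m \right)} = \frac{299}{- \frac{9}{5}} = 299 \left(- \frac{5}{9}\right) = - \frac{1495}{9}$)
$q = \frac{58898121110}{3}$ ($q = \left(116054 - 26816\right) \left(220170 - \frac{1495}{9}\right) = 89238 \cdot \frac{1980035}{9} = \frac{58898121110}{3} \approx 1.9633 \cdot 10^{10}$)
$\left(332829 + 243658\right) \left(S + q\right) = \left(332829 + 243658\right) \left(-264575 + \frac{58898121110}{3}\right) = 576487 \cdot \frac{58897327385}{3} = \frac{33953543572196495}{3}$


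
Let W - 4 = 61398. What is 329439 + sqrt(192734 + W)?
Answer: 329439 + 2*sqrt(63534) ≈ 3.2994e+5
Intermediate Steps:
W = 61402 (W = 4 + 61398 = 61402)
329439 + sqrt(192734 + W) = 329439 + sqrt(192734 + 61402) = 329439 + sqrt(254136) = 329439 + 2*sqrt(63534)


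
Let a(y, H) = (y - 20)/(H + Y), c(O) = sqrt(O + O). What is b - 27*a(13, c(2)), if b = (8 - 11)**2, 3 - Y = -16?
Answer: 18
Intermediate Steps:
Y = 19 (Y = 3 - 1*(-16) = 3 + 16 = 19)
c(O) = sqrt(2)*sqrt(O) (c(O) = sqrt(2*O) = sqrt(2)*sqrt(O))
b = 9 (b = (-3)**2 = 9)
a(y, H) = (-20 + y)/(19 + H) (a(y, H) = (y - 20)/(H + 19) = (-20 + y)/(19 + H))
b - 27*a(13, c(2)) = 9 - 27*(-20 + 13)/(19 + sqrt(2)*sqrt(2)) = 9 - 27*(-7)/(19 + 2) = 9 - 27*(-7)/21 = 9 - 9*(-7)/7 = 9 - 27*(-1/3) = 9 + 9 = 18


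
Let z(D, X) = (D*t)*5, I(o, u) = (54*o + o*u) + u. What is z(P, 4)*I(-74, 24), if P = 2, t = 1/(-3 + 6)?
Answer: -19160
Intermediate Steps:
t = ⅓ (t = 1/3 = ⅓ ≈ 0.33333)
I(o, u) = u + 54*o + o*u
z(D, X) = 5*D/3 (z(D, X) = (D*(⅓))*5 = (D/3)*5 = 5*D/3)
z(P, 4)*I(-74, 24) = ((5/3)*2)*(24 + 54*(-74) - 74*24) = 10*(24 - 3996 - 1776)/3 = (10/3)*(-5748) = -19160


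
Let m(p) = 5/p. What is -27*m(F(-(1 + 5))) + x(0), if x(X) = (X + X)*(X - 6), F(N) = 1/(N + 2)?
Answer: 540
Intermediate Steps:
F(N) = 1/(2 + N)
x(X) = 2*X*(-6 + X) (x(X) = (2*X)*(-6 + X) = 2*X*(-6 + X))
-27*m(F(-(1 + 5))) + x(0) = -135/(1/(2 - (1 + 5))) + 2*0*(-6 + 0) = -135/(1/(2 - 1*6)) + 2*0*(-6) = -135/(1/(2 - 6)) + 0 = -135/(1/(-4)) + 0 = -135/(-¼) + 0 = -135*(-4) + 0 = -27*(-20) + 0 = 540 + 0 = 540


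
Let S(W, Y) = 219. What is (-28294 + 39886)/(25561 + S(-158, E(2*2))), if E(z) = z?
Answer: 2898/6445 ≈ 0.44965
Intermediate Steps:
(-28294 + 39886)/(25561 + S(-158, E(2*2))) = (-28294 + 39886)/(25561 + 219) = 11592/25780 = 11592*(1/25780) = 2898/6445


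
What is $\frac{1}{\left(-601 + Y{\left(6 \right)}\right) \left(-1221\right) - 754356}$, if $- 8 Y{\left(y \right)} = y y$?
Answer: $- \frac{2}{30081} \approx -6.6487 \cdot 10^{-5}$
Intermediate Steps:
$Y{\left(y \right)} = - \frac{y^{2}}{8}$ ($Y{\left(y \right)} = - \frac{y y}{8} = - \frac{y^{2}}{8}$)
$\frac{1}{\left(-601 + Y{\left(6 \right)}\right) \left(-1221\right) - 754356} = \frac{1}{\left(-601 - \frac{6^{2}}{8}\right) \left(-1221\right) - 754356} = \frac{1}{\left(-601 - \frac{9}{2}\right) \left(-1221\right) - 754356} = \frac{1}{\left(- \frac{1211}{2}\right) \left(-1221\right) - 754356} = \frac{1}{\frac{1478631}{2} - 754356} = \frac{1}{- \frac{30081}{2}} = - \frac{2}{30081}$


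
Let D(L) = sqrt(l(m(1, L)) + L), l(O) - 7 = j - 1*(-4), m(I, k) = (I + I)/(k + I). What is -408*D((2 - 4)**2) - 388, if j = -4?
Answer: -388 - 408*sqrt(11) ≈ -1741.2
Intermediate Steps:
m(I, k) = 2*I/(I + k) (m(I, k) = (2*I)/(I + k) = 2*I/(I + k))
l(O) = 7 (l(O) = 7 + (-4 - 1*(-4)) = 7 + (-4 + 4) = 7 + 0 = 7)
D(L) = sqrt(7 + L)
-408*D((2 - 4)**2) - 388 = -408*sqrt(7 + (2 - 4)**2) - 388 = -408*sqrt(7 + (-2)**2) - 388 = -408*sqrt(7 + 4) - 388 = -408*sqrt(11) - 388 = -388 - 408*sqrt(11)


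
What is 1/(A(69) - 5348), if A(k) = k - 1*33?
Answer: -1/5312 ≈ -0.00018825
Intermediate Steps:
A(k) = -33 + k (A(k) = k - 33 = -33 + k)
1/(A(69) - 5348) = 1/((-33 + 69) - 5348) = 1/(36 - 5348) = 1/(-5312) = -1/5312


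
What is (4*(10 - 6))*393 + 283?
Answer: 6571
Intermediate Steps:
(4*(10 - 6))*393 + 283 = (4*4)*393 + 283 = 16*393 + 283 = 6288 + 283 = 6571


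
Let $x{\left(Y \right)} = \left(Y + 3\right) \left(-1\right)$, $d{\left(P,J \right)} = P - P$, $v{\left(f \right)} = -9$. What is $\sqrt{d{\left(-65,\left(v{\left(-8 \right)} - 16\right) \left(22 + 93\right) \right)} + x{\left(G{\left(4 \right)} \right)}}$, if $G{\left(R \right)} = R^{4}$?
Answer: $i \sqrt{259} \approx 16.093 i$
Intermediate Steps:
$d{\left(P,J \right)} = 0$
$x{\left(Y \right)} = -3 - Y$ ($x{\left(Y \right)} = \left(3 + Y\right) \left(-1\right) = -3 - Y$)
$\sqrt{d{\left(-65,\left(v{\left(-8 \right)} - 16\right) \left(22 + 93\right) \right)} + x{\left(G{\left(4 \right)} \right)}} = \sqrt{0 - 259} = \sqrt{-259} = i \sqrt{259}$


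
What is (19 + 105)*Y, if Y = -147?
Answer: -18228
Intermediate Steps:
(19 + 105)*Y = (19 + 105)*(-147) = 124*(-147) = -18228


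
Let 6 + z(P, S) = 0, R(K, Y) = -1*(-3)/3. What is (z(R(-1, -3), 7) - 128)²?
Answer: 17956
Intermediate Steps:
R(K, Y) = 1 (R(K, Y) = 3*(⅓) = 1)
z(P, S) = -6 (z(P, S) = -6 + 0 = -6)
(z(R(-1, -3), 7) - 128)² = (-6 - 128)² = (-134)² = 17956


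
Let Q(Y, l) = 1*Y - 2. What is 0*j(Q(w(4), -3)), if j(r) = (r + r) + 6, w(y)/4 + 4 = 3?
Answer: 0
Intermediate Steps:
w(y) = -4 (w(y) = -16 + 4*3 = -16 + 12 = -4)
Q(Y, l) = -2 + Y (Q(Y, l) = Y - 2 = -2 + Y)
j(r) = 6 + 2*r (j(r) = 2*r + 6 = 6 + 2*r)
0*j(Q(w(4), -3)) = 0*(6 + 2*(-2 - 4)) = 0*(6 + 2*(-6)) = 0*(6 - 12) = 0*(-6) = 0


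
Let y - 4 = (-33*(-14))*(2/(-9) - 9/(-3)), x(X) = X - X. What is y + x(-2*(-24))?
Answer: 3862/3 ≈ 1287.3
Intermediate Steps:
x(X) = 0
y = 3862/3 (y = 4 + (-33*(-14))*(2/(-9) - 9/(-3)) = 4 + 462*(2*(-1/9) - 9*(-1/3)) = 4 + 462*(-2/9 + 3) = 4 + 462*(25/9) = 4 + 3850/3 = 3862/3 ≈ 1287.3)
y + x(-2*(-24)) = 3862/3 + 0 = 3862/3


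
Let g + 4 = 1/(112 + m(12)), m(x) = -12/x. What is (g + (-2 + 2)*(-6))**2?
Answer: 196249/12321 ≈ 15.928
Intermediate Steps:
g = -443/111 (g = -4 + 1/(112 - 12/12) = -4 + 1/(112 - 12*1/12) = -4 + 1/(112 - 1) = -4 + 1/111 = -443/111 ≈ -3.9910)
(g + (-2 + 2)*(-6))**2 = (-443/111 + (-2 + 2)*(-6))**2 = (-443/111 + 0*(-6))**2 = (-443/111 + 0)**2 = (-443/111)**2 = 196249/12321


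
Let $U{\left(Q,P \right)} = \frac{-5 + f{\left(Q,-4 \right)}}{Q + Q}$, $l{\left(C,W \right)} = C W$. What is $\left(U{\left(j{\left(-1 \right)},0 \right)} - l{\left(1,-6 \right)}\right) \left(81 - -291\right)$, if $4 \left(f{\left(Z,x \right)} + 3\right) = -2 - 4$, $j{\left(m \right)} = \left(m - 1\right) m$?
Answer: $\frac{2697}{2} \approx 1348.5$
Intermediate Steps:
$j{\left(m \right)} = m \left(-1 + m\right)$ ($j{\left(m \right)} = \left(-1 + m\right) m = m \left(-1 + m\right)$)
$f{\left(Z,x \right)} = - \frac{9}{2}$ ($f{\left(Z,x \right)} = -3 + \frac{-2 - 4}{4} = -3 + \frac{1}{4} \left(-6\right) = -3 - \frac{3}{2} = - \frac{9}{2}$)
$U{\left(Q,P \right)} = - \frac{19}{4 Q}$ ($U{\left(Q,P \right)} = \frac{-5 - \frac{9}{2}}{Q + Q} = - \frac{19}{2 \cdot 2 Q} = - \frac{19 \frac{1}{2 Q}}{2} = - \frac{19}{4 Q}$)
$\left(U{\left(j{\left(-1 \right)},0 \right)} - l{\left(1,-6 \right)}\right) \left(81 - -291\right) = \left(- \frac{19}{4 \left(- (-1 - 1)\right)} - 1 \left(-6\right)\right) \left(81 - -291\right) = \left(- \frac{19}{4 \left(\left(-1\right) \left(-2\right)\right)} - -6\right) \left(81 + 291\right) = \left(- \frac{19}{4 \cdot 2} + 6\right) 372 = \left(\left(- \frac{19}{4}\right) \frac{1}{2} + 6\right) 372 = \left(- \frac{19}{8} + 6\right) 372 = \frac{29}{8} \cdot 372 = \frac{2697}{2}$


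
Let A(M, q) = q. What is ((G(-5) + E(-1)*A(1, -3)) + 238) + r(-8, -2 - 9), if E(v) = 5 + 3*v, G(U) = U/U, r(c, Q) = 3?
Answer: 236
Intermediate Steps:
G(U) = 1
((G(-5) + E(-1)*A(1, -3)) + 238) + r(-8, -2 - 9) = ((1 + (5 + 3*(-1))*(-3)) + 238) + 3 = ((1 + (5 - 3)*(-3)) + 238) + 3 = ((1 + 2*(-3)) + 238) + 3 = ((1 - 6) + 238) + 3 = (-5 + 238) + 3 = 233 + 3 = 236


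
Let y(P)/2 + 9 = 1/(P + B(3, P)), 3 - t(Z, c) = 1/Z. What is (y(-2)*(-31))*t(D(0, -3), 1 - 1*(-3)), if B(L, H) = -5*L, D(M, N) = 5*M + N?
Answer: 95480/51 ≈ 1872.2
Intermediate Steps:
D(M, N) = N + 5*M
t(Z, c) = 3 - 1/Z
y(P) = -18 + 2/(-15 + P) (y(P) = -18 + 2/(P - 5*3) = -18 + 2/(P - 15) = -18 + 2/(-15 + P))
(y(-2)*(-31))*t(D(0, -3), 1 - 1*(-3)) = ((2*(136 - 9*(-2))/(-15 - 2))*(-31))*(3 - 1/(-3 + 5*0)) = ((2*(136 + 18)/(-17))*(-31))*(3 - 1/(-3 + 0)) = ((2*(-1/17)*154)*(-31))*(3 - 1/(-3)) = (-308/17*(-31))*(3 - 1*(-1/3)) = 9548*(3 + 1/3)/17 = (9548/17)*(10/3) = 95480/51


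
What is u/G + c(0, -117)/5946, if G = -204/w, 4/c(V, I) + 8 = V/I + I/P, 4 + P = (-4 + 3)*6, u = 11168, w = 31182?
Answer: -3192234299708/1870017 ≈ -1.7071e+6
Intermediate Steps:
P = -10 (P = -4 + (-4 + 3)*6 = -4 - 1*6 = -4 - 6 = -10)
c(V, I) = 4/(-8 - I/10 + V/I) (c(V, I) = 4/(-8 + (V/I + I/(-10))) = 4/(-8 + (V/I + I*(-⅒))) = 4/(-8 + (V/I - I/10)) = 4/(-8 + (-I/10 + V/I)) = 4/(-8 - I/10 + V/I))
G = -34/5197 (G = -204/31182 = -204*1/31182 = -34/5197 ≈ -0.0065422)
u/G + c(0, -117)/5946 = 11168/(-34/5197) + (40*(-117)/(-1*(-117)² - 80*(-117) + 10*0))/5946 = 11168*(-5197/34) + (40*(-117)/(-1*13689 + 9360 + 0))*(1/5946) = -29020048/17 + (40*(-117)/(-13689 + 9360 + 0))*(1/5946) = -29020048/17 + (40*(-117)/(-4329))*(1/5946) = -29020048/17 + (40*(-117)*(-1/4329))*(1/5946) = -29020048/17 + (40/37)*(1/5946) = -29020048/17 + 20/110001 = -3192234299708/1870017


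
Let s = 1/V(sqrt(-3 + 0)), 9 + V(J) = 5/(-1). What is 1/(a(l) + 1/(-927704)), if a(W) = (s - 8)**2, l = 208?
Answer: 45457496/2961463045 ≈ 0.015350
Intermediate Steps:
V(J) = -14 (V(J) = -9 + 5/(-1) = -9 + 5*(-1) = -9 - 5 = -14)
s = -1/14 (s = 1/(-14) = -1/14 ≈ -0.071429)
a(W) = 12769/196 (a(W) = (-1/14 - 8)**2 = (-113/14)**2 = 12769/196)
1/(a(l) + 1/(-927704)) = 1/(12769/196 + 1/(-927704)) = 1/(12769/196 - 1/927704) = 1/(2961463045/45457496) = 45457496/2961463045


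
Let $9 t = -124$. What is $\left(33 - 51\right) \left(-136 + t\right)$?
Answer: $2696$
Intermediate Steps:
$t = - \frac{124}{9}$ ($t = \frac{1}{9} \left(-124\right) = - \frac{124}{9} \approx -13.778$)
$\left(33 - 51\right) \left(-136 + t\right) = \left(33 - 51\right) \left(-136 - \frac{124}{9}\right) = \left(-18\right) \left(- \frac{1348}{9}\right) = 2696$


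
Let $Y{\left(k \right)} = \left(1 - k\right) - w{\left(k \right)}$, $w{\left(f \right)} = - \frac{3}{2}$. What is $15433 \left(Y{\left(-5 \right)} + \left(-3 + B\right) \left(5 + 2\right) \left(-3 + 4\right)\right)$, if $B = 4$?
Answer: $\frac{447557}{2} \approx 2.2378 \cdot 10^{5}$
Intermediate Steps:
$w{\left(f \right)} = - \frac{3}{2}$ ($w{\left(f \right)} = \left(-3\right) \frac{1}{2} = - \frac{3}{2}$)
$Y{\left(k \right)} = \frac{5}{2} - k$ ($Y{\left(k \right)} = \left(1 - k\right) - - \frac{3}{2} = \left(1 - k\right) + \frac{3}{2} = \frac{5}{2} - k$)
$15433 \left(Y{\left(-5 \right)} + \left(-3 + B\right) \left(5 + 2\right) \left(-3 + 4\right)\right) = 15433 \left(\left(\frac{5}{2} - -5\right) + \left(-3 + 4\right) \left(5 + 2\right) \left(-3 + 4\right)\right) = 15433 \left(\left(\frac{5}{2} + 5\right) + 1 \cdot 7 \cdot 1\right) = 15433 \left(\frac{15}{2} + 7 \cdot 1\right) = 15433 \left(\frac{15}{2} + 7\right) = 15433 \cdot \frac{29}{2} = \frac{447557}{2}$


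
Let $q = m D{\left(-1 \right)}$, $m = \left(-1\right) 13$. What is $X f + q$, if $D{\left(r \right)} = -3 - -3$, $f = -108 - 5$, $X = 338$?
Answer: $-38194$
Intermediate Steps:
$m = -13$
$f = -113$
$D{\left(r \right)} = 0$ ($D{\left(r \right)} = -3 + 3 = 0$)
$q = 0$ ($q = \left(-13\right) 0 = 0$)
$X f + q = 338 \left(-113\right) + 0 = -38194 + 0 = -38194$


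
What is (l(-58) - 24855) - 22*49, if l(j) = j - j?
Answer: -25933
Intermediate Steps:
l(j) = 0
(l(-58) - 24855) - 22*49 = (0 - 24855) - 22*49 = -24855 - 1*1078 = -24855 - 1078 = -25933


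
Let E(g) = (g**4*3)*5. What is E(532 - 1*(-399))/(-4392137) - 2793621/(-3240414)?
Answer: -12172200072657901111/4744114074906 ≈ -2.5657e+6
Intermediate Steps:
E(g) = 15*g**4 (E(g) = (3*g**4)*5 = 15*g**4)
E(532 - 1*(-399))/(-4392137) - 2793621/(-3240414) = (15*(532 - 1*(-399))**4)/(-4392137) - 2793621/(-3240414) = (15*(532 + 399)**4)*(-1/4392137) - 2793621*(-1/3240414) = (15*931**4)*(-1/4392137) + 931207/1080138 = (15*751274631121)*(-1/4392137) + 931207/1080138 = 11269119466815*(-1/4392137) + 931207/1080138 = -11269119466815/4392137 + 931207/1080138 = -12172200072657901111/4744114074906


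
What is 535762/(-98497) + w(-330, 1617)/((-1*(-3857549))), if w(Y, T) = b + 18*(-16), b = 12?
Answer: -2066755352510/379957003853 ≈ -5.4394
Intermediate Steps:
w(Y, T) = -276 (w(Y, T) = 12 + 18*(-16) = 12 - 288 = -276)
535762/(-98497) + w(-330, 1617)/((-1*(-3857549))) = 535762/(-98497) - 276/((-1*(-3857549))) = 535762*(-1/98497) - 276/3857549 = -535762/98497 - 276*1/3857549 = -535762/98497 - 276/3857549 = -2066755352510/379957003853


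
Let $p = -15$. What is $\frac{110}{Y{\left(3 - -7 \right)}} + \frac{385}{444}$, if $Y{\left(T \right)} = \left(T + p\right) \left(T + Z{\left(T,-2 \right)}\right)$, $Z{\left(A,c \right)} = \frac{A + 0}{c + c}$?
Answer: $- \frac{1529}{740} \approx -2.0662$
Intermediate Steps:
$Z{\left(A,c \right)} = \frac{A}{2 c}$
$Y{\left(T \right)} = \frac{3 T \left(-15 + T\right)}{4}$ ($Y{\left(T \right)} = \left(T - 15\right) \left(T + \frac{T}{2 \left(-2\right)}\right) = \left(-15 + T\right) \left(T + \frac{1}{2} T \left(- \frac{1}{2}\right)\right) = \left(-15 + T\right) \left(T - \frac{T}{4}\right) = \left(-15 + T\right) \frac{3 T}{4} = \frac{3 T \left(-15 + T\right)}{4}$)
$\frac{110}{Y{\left(3 - -7 \right)}} + \frac{385}{444} = \frac{110}{\frac{3}{4} \left(3 - -7\right) \left(-15 + \left(3 - -7\right)\right)} + \frac{385}{444} = \frac{110}{\frac{3}{4} \left(3 + 7\right) \left(-15 + \left(3 + 7\right)\right)} + 385 \cdot \frac{1}{444} = \frac{110}{\frac{3}{4} \cdot 10 \left(-15 + 10\right)} + \frac{385}{444} = \frac{110}{\frac{3}{4} \cdot 10 \left(-5\right)} + \frac{385}{444} = \frac{110}{- \frac{75}{2}} + \frac{385}{444} = 110 \left(- \frac{2}{75}\right) + \frac{385}{444} = - \frac{44}{15} + \frac{385}{444} = - \frac{1529}{740}$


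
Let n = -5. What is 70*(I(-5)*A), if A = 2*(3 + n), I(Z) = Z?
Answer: 1400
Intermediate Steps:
A = -4 (A = 2*(3 - 5) = 2*(-2) = -4)
70*(I(-5)*A) = 70*(-5*(-4)) = 70*20 = 1400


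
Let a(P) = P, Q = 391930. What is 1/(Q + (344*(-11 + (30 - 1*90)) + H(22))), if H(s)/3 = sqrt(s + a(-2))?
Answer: 20417/7503369992 - sqrt(5)/22510109976 ≈ 2.7209e-6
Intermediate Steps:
H(s) = 3*sqrt(-2 + s) (H(s) = 3*sqrt(s - 2) = 3*sqrt(-2 + s))
1/(Q + (344*(-11 + (30 - 1*90)) + H(22))) = 1/(391930 + (344*(-11 + (30 - 1*90)) + 3*sqrt(-2 + 22))) = 1/(391930 + (344*(-11 + (30 - 90)) + 3*sqrt(20))) = 1/(391930 + (344*(-11 - 60) + 3*(2*sqrt(5)))) = 1/(391930 + (344*(-71) + 6*sqrt(5))) = 1/(391930 + (-24424 + 6*sqrt(5))) = 1/(367506 + 6*sqrt(5))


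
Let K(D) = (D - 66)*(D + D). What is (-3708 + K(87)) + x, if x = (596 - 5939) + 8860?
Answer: 3463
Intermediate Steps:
x = 3517 (x = -5343 + 8860 = 3517)
K(D) = 2*D*(-66 + D) (K(D) = (-66 + D)*(2*D) = 2*D*(-66 + D))
(-3708 + K(87)) + x = (-3708 + 2*87*(-66 + 87)) + 3517 = (-3708 + 2*87*21) + 3517 = (-3708 + 3654) + 3517 = -54 + 3517 = 3463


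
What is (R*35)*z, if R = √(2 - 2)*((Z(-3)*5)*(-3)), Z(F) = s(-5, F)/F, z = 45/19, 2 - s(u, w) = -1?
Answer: 0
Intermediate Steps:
s(u, w) = 3 (s(u, w) = 2 - 1*(-1) = 2 + 1 = 3)
z = 45/19 (z = 45*(1/19) = 45/19 ≈ 2.3684)
Z(F) = 3/F
R = 0 (R = √(2 - 2)*(((3/(-3))*5)*(-3)) = √0*(((3*(-⅓))*5)*(-3)) = 0*(-1*5*(-3)) = 0*(-5*(-3)) = 0*15 = 0)
(R*35)*z = (0*35)*(45/19) = 0*(45/19) = 0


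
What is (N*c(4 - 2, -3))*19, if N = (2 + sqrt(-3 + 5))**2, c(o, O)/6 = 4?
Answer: 2736 + 1824*sqrt(2) ≈ 5315.5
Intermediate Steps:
c(o, O) = 24 (c(o, O) = 6*4 = 24)
N = (2 + sqrt(2))**2 ≈ 11.657
(N*c(4 - 2, -3))*19 = ((2 + sqrt(2))**2*24)*19 = (24*(2 + sqrt(2))**2)*19 = 456*(2 + sqrt(2))**2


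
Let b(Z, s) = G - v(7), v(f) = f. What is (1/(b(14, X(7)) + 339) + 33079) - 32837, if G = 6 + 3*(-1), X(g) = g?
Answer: 81071/335 ≈ 242.00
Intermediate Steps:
G = 3 (G = 6 - 3 = 3)
b(Z, s) = -4 (b(Z, s) = 3 - 1*7 = 3 - 7 = -4)
(1/(b(14, X(7)) + 339) + 33079) - 32837 = (1/(-4 + 339) + 33079) - 32837 = (1/335 + 33079) - 32837 = 11081466/335 - 32837 = 81071/335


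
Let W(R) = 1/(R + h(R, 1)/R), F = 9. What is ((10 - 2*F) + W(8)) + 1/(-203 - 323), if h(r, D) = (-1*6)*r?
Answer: -1973/263 ≈ -7.5019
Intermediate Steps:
h(r, D) = -6*r
W(R) = 1/(-6 + R) (W(R) = 1/(R + (-6*R)/R) = 1/(R - 6) = 1/(-6 + R))
((10 - 2*F) + W(8)) + 1/(-203 - 323) = ((10 - 2*9) + 1/(-6 + 8)) + 1/(-203 - 323) = ((10 - 18) + 1/2) + 1/(-526) = (-8 + 1/2) - 1/526 = -15/2 - 1/526 = -1973/263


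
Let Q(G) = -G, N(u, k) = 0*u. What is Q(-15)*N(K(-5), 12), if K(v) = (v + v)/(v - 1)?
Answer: 0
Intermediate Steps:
K(v) = 2*v/(-1 + v) (K(v) = (2*v)/(-1 + v) = 2*v/(-1 + v))
N(u, k) = 0
Q(-15)*N(K(-5), 12) = -1*(-15)*0 = 15*0 = 0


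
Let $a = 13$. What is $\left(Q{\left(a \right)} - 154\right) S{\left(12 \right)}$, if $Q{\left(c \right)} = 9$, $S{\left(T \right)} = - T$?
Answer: $1740$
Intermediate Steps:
$\left(Q{\left(a \right)} - 154\right) S{\left(12 \right)} = \left(9 - 154\right) \left(\left(-1\right) 12\right) = \left(-145\right) \left(-12\right) = 1740$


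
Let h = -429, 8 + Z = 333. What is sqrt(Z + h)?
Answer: 2*I*sqrt(26) ≈ 10.198*I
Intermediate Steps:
Z = 325 (Z = -8 + 333 = 325)
sqrt(Z + h) = sqrt(325 - 429) = sqrt(-104) = 2*I*sqrt(26)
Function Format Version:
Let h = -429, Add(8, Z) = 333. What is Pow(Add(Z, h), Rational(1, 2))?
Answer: Mul(2, I, Pow(26, Rational(1, 2))) ≈ Mul(10.198, I)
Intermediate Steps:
Z = 325 (Z = Add(-8, 333) = 325)
Pow(Add(Z, h), Rational(1, 2)) = Pow(Add(325, -429), Rational(1, 2)) = Pow(-104, Rational(1, 2)) = Mul(2, I, Pow(26, Rational(1, 2)))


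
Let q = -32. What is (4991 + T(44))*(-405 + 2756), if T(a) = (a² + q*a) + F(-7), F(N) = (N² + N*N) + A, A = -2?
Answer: 13200865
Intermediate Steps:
F(N) = -2 + 2*N² (F(N) = (N² + N*N) - 2 = (N² + N²) - 2 = 2*N² - 2 = -2 + 2*N²)
T(a) = 96 + a² - 32*a (T(a) = (a² - 32*a) + (-2 + 2*(-7)²) = (a² - 32*a) + (-2 + 2*49) = (a² - 32*a) + (-2 + 98) = (a² - 32*a) + 96 = 96 + a² - 32*a)
(4991 + T(44))*(-405 + 2756) = (4991 + (96 + 44² - 32*44))*(-405 + 2756) = (4991 + (96 + 1936 - 1408))*2351 = (4991 + 624)*2351 = 5615*2351 = 13200865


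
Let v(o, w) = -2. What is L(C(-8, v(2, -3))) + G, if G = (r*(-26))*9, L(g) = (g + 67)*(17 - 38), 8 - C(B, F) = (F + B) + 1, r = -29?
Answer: 5022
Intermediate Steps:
C(B, F) = 7 - B - F (C(B, F) = 8 - ((F + B) + 1) = 8 - ((B + F) + 1) = 8 - (1 + B + F) = 8 + (-1 - B - F) = 7 - B - F)
L(g) = -1407 - 21*g (L(g) = (67 + g)*(-21) = -1407 - 21*g)
G = 6786 (G = -29*(-26)*9 = 754*9 = 6786)
L(C(-8, v(2, -3))) + G = (-1407 - 21*(7 - 1*(-8) - 1*(-2))) + 6786 = (-1407 - 21*(7 + 8 + 2)) + 6786 = (-1407 - 21*17) + 6786 = (-1407 - 357) + 6786 = -1764 + 6786 = 5022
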